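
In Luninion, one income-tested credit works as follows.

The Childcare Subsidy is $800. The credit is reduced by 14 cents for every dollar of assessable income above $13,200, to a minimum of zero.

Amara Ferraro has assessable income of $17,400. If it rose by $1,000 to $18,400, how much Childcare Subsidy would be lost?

$140

At $17,400 — 14% of the $4,200 excess over $13,200 is $588; credit = $800 − $588 = $212.
At $18,400 — 14% of the $5,200 excess over $13,200 is $728; credit = $800 − $728 = $72.
Lost: $212 − $72 = $140.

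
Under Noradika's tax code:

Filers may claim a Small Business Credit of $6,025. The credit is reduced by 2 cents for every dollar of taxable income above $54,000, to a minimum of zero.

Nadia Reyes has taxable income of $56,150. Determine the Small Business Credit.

$5,982

Small Business Credit: 2% of the $2,150 excess over $54,000 is $43; credit = $6,025 − $43 = $5,982.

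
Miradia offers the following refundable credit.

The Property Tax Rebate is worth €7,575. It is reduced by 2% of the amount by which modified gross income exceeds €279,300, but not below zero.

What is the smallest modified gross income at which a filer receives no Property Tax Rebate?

The credit falls by 2% of each euro above €279,300, so it reaches zero when the excess is €7,575 / 2% = €378,750: income = €279,300 + €378,750 = €658,050.

€658,050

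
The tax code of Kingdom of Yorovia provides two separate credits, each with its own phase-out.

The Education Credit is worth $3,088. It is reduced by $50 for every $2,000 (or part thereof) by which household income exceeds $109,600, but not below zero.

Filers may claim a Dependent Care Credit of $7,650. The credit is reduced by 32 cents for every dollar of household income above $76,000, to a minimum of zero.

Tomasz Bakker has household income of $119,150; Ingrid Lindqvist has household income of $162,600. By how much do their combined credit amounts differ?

Tomasz ($119,150): Education Credit: income exceeds $109,600 by $9,550, which is 5 full-or-partial $2,000 increments; reduction = 5 × $50 = $250, leaving $2,838. Dependent Care Credit: 32% of the $43,150 excess over $76,000 is $13,808 ≥ base, so the credit is $0. total $2,838 + $0 = $2,838
Ingrid ($162,600): Education Credit: income exceeds $109,600 by $53,000, which is 27 full-or-partial $2,000 increments; reduction = 27 × $50 = $1,350, leaving $1,738. Dependent Care Credit: 32% of the $86,600 excess over $76,000 is $27,712 ≥ base, so the credit is $0. total $1,738 + $0 = $1,738
Difference: |$2,838 − $1,738| = $1,100.

$1,100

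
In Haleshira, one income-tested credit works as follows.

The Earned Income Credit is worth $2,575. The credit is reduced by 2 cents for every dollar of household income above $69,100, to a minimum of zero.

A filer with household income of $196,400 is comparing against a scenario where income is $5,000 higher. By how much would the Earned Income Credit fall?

$29

At $196,400 — 2% of the $127,300 excess over $69,100 is $2,546; credit = $2,575 − $2,546 = $29.
At $201,400 — 2% of the $132,300 excess over $69,100 is $2,646 ≥ base, so the credit is $0.
Lost: $29 − $0 = $29.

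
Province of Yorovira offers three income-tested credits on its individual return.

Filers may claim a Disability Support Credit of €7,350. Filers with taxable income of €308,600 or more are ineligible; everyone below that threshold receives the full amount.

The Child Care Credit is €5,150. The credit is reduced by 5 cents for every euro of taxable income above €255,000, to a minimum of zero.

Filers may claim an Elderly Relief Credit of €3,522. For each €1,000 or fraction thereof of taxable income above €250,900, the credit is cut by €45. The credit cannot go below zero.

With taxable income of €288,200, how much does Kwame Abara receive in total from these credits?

€12,652

Disability Support Credit: €288,200 is below the €308,600 cutoff, so the full €7,350 applies.
Child Care Credit: 5% of the €33,200 excess over €255,000 is €1,660; credit = €5,150 − €1,660 = €3,490.
Elderly Relief Credit: income exceeds €250,900 by €37,300, which is 38 full-or-partial €1,000 increments; reduction = 38 × €45 = €1,710, leaving €1,812.
Total: €7,350 + €3,490 + €1,812 = €12,652.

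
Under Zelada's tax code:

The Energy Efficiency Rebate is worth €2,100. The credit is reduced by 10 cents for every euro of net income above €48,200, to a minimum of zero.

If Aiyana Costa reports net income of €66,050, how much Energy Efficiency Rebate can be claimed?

€315

Energy Efficiency Rebate: 10% of the €17,850 excess over €48,200 is €1,785; credit = €2,100 − €1,785 = €315.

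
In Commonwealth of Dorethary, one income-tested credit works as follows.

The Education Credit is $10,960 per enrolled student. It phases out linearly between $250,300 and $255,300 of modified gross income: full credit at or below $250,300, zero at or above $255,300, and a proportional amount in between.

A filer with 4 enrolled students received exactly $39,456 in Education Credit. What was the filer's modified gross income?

Full credit = 4 × $10,960 = $43,840.
$39,456 is 39,456/43,840 of the full $43,840, so 4,384/43,840 of the $5,000 range has been used: income = $250,300 + $5,000 × 4,384/43,840 = $250,800.

$250,800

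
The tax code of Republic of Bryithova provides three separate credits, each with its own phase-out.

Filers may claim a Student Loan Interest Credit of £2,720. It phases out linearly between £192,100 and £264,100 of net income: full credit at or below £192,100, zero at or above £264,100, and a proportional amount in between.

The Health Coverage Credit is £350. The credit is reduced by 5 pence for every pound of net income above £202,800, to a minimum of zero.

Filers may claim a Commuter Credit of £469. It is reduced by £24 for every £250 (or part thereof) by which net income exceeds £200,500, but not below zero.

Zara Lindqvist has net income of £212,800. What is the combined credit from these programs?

Student Loan Interest Credit: £212,800 is £20,700 into a £72,000 phase-out range, leaving 51,300/72,000 of the credit: £2,720 × 51,300/72,000 = £1,938.
Health Coverage Credit: 5% of the £10,000 excess over £202,800 is £500 ≥ base, so the credit is £0.
Commuter Credit: income exceeds £200,500 by £12,300 → 50 increments × £24 = £1,200 ≥ base, so the credit is £0.
Total: £1,938 + £0 + £0 = £1,938.

£1,938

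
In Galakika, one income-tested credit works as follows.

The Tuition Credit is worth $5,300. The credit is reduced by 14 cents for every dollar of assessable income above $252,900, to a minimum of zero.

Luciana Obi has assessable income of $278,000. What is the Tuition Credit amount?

$1,786

Tuition Credit: 14% of the $25,100 excess over $252,900 is $3,514; credit = $5,300 − $3,514 = $1,786.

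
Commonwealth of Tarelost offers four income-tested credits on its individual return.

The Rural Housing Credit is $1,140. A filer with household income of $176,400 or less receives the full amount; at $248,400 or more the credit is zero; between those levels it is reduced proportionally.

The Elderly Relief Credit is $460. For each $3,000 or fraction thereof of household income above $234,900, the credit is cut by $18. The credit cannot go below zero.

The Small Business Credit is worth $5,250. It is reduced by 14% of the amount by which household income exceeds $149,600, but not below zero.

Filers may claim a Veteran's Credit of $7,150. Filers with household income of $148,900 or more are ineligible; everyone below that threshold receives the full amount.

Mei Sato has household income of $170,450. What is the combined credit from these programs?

Rural Housing Credit: $170,450 is at or below the $176,400 threshold, so the full $1,140 applies.
Elderly Relief Credit: $170,450 is at or below the $234,900 threshold, so the full $460 applies.
Small Business Credit: 14% of the $20,850 excess over $149,600 is $2,919; credit = $5,250 − $2,919 = $2,331.
Veteran's Credit: $170,450 meets or exceeds the $148,900 cutoff, so the credit is $0.
Total: $1,140 + $460 + $2,331 + $0 = $3,931.

$3,931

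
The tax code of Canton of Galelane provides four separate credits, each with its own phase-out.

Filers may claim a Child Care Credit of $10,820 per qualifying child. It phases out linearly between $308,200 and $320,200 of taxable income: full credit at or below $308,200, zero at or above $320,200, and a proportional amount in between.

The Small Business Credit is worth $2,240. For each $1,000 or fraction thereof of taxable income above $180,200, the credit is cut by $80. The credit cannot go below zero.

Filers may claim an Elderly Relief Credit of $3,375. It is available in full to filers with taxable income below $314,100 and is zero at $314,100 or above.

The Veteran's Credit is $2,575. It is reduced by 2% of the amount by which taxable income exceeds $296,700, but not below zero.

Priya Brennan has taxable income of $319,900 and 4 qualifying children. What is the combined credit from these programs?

$3,193

Child Care Credit: base = 4 × $10,820 = $43,280. $319,900 is $11,700 into a $12,000 phase-out range, leaving 300/12,000 of the credit: $43,280 × 300/12,000 = $1,082.
Small Business Credit: income exceeds $180,200 by $139,700 → 140 increments × $80 = $11,200 ≥ base, so the credit is $0.
Elderly Relief Credit: $319,900 meets or exceeds the $314,100 cutoff, so the credit is $0.
Veteran's Credit: 2% of the $23,200 excess over $296,700 is $464; credit = $2,575 − $464 = $2,111.
Total: $1,082 + $0 + $0 + $2,111 = $3,193.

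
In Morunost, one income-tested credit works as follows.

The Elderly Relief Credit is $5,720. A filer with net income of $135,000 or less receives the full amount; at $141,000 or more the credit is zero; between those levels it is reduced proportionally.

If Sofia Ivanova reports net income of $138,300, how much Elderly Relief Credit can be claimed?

$2,574

Elderly Relief Credit: $138,300 is $3,300 into a $6,000 phase-out range, leaving 2,700/6,000 of the credit: $5,720 × 2,700/6,000 = $2,574.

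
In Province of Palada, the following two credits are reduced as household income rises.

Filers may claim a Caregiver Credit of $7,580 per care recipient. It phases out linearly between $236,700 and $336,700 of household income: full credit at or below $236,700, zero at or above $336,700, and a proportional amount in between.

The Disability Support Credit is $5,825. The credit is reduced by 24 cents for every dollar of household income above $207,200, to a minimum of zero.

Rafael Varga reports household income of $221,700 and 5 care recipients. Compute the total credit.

$40,245

Caregiver Credit: base = 5 × $7,580 = $37,900. $221,700 is at or below the $236,700 threshold, so the full $37,900 applies.
Disability Support Credit: 24% of the $14,500 excess over $207,200 is $3,480; credit = $5,825 − $3,480 = $2,345.
Total: $37,900 + $2,345 = $40,245.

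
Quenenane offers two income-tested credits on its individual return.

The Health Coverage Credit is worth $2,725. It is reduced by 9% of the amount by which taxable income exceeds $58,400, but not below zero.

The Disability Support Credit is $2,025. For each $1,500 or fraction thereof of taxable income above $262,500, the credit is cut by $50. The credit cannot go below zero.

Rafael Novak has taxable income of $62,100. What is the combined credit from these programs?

$4,417

Health Coverage Credit: 9% of the $3,700 excess over $58,400 is $333; credit = $2,725 − $333 = $2,392.
Disability Support Credit: $62,100 is at or below the $262,500 threshold, so the full $2,025 applies.
Total: $2,392 + $2,025 = $4,417.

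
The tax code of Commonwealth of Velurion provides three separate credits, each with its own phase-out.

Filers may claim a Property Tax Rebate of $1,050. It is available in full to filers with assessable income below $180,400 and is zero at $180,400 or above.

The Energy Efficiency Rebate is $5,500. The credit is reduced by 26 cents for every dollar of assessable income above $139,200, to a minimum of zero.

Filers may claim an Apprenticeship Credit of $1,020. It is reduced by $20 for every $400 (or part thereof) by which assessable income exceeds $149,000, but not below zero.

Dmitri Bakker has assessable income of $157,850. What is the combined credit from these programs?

$2,261

Property Tax Rebate: $157,850 is below the $180,400 cutoff, so the full $1,050 applies.
Energy Efficiency Rebate: 26% of the $18,650 excess over $139,200 is $4,849; credit = $5,500 − $4,849 = $651.
Apprenticeship Credit: income exceeds $149,000 by $8,850, which is 23 full-or-partial $400 increments; reduction = 23 × $20 = $460, leaving $560.
Total: $1,050 + $651 + $560 = $2,261.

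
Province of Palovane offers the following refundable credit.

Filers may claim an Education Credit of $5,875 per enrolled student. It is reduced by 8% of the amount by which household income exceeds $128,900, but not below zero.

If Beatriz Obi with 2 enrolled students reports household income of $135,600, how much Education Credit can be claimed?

Education Credit: base = 2 × $5,875 = $11,750. 8% of the $6,700 excess over $128,900 is $536; credit = $11,750 − $536 = $11,214.

$11,214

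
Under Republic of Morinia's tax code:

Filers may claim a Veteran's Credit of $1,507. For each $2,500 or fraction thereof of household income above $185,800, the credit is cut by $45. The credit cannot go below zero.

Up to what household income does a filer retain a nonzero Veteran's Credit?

After 33 increments the reduction is 33 × $45 = $1,485, leaving $22; one more increment wipes it out. Increment 33 ends at excess 33 × $2,500 = $82,500, so the highest qualifying income is $185,800 + $82,500 = $268,300.

$268,300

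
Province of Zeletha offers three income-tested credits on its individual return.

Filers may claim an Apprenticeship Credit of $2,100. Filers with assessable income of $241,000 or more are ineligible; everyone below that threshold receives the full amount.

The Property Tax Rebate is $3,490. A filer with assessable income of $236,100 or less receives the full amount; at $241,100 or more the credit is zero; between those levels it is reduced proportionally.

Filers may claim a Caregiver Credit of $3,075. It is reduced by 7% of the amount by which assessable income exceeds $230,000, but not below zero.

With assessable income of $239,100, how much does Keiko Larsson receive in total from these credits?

$5,934

Apprenticeship Credit: $239,100 is below the $241,000 cutoff, so the full $2,100 applies.
Property Tax Rebate: $239,100 is $3,000 into a $5,000 phase-out range, leaving 2,000/5,000 of the credit: $3,490 × 2,000/5,000 = $1,396.
Caregiver Credit: 7% of the $9,100 excess over $230,000 is $637; credit = $3,075 − $637 = $2,438.
Total: $2,100 + $1,396 + $2,438 = $5,934.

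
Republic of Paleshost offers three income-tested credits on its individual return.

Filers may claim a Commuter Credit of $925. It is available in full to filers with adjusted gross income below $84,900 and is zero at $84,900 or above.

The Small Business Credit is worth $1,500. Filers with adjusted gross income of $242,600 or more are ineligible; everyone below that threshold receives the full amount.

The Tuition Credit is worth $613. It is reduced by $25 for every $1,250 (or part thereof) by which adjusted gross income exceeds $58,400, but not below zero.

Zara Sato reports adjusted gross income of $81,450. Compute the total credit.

Commuter Credit: $81,450 is below the $84,900 cutoff, so the full $925 applies.
Small Business Credit: $81,450 is below the $242,600 cutoff, so the full $1,500 applies.
Tuition Credit: income exceeds $58,400 by $23,050, which is 19 full-or-partial $1,250 increments; reduction = 19 × $25 = $475, leaving $138.
Total: $925 + $1,500 + $138 = $2,563.

$2,563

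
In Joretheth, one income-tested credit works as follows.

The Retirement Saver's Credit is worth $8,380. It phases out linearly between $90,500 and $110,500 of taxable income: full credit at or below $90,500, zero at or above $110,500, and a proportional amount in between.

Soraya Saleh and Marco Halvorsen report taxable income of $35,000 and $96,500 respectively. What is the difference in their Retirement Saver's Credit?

$2,514

Soraya ($35,000): Retirement Saver's Credit: $35,000 is at or below the $90,500 threshold, so the full $8,380 applies.
Marco ($96,500): Retirement Saver's Credit: $96,500 is $6,000 into a $20,000 phase-out range, leaving 14,000/20,000 of the credit: $8,380 × 14,000/20,000 = $5,866.
Difference: |$8,380 − $5,866| = $2,514.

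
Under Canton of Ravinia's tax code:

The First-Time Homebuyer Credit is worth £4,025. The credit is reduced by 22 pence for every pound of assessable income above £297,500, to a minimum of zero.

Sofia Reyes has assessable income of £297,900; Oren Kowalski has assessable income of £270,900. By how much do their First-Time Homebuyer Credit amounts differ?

£88

Sofia (£297,900): First-Time Homebuyer Credit: 22% of the £400 excess over £297,500 is £88; credit = £4,025 − £88 = £3,937.
Oren (£270,900): First-Time Homebuyer Credit: £270,900 is at or below the £297,500 threshold, so the full £4,025 applies.
Difference: |£3,937 − £4,025| = £88.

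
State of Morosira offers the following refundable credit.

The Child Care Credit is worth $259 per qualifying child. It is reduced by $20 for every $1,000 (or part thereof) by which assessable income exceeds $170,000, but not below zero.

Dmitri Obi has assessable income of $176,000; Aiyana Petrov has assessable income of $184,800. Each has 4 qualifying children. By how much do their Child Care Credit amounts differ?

Dmitri ($176,000): Child Care Credit: base = 4 × $259 = $1,036. income exceeds $170,000 by $6,000, which is 6 full-or-partial $1,000 increments; reduction = 6 × $20 = $120, leaving $916.
Aiyana ($184,800): Child Care Credit: base = 4 × $259 = $1,036. income exceeds $170,000 by $14,800, which is 15 full-or-partial $1,000 increments; reduction = 15 × $20 = $300, leaving $736.
Difference: |$916 − $736| = $180.

$180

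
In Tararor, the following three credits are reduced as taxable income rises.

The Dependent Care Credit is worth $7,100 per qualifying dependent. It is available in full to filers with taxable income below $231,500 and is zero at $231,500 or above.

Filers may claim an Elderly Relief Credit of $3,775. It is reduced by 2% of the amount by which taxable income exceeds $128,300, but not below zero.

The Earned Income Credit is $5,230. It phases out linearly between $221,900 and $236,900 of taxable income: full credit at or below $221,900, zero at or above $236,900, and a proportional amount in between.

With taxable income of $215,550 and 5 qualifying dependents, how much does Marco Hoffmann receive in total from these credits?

Dependent Care Credit: base = 5 × $7,100 = $35,500. $215,550 is below the $231,500 cutoff, so the full $35,500 applies.
Elderly Relief Credit: 2% of the $87,250 excess over $128,300 is $1,745; credit = $3,775 − $1,745 = $2,030.
Earned Income Credit: $215,550 is at or below the $221,900 threshold, so the full $5,230 applies.
Total: $35,500 + $2,030 + $5,230 = $42,760.

$42,760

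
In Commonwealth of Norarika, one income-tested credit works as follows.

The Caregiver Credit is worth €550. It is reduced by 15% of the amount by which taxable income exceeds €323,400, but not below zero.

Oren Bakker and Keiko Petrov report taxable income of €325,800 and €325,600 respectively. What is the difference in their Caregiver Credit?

Oren (€325,800): Caregiver Credit: 15% of the €2,400 excess over €323,400 is €360; credit = €550 − €360 = €190.
Keiko (€325,600): Caregiver Credit: 15% of the €2,200 excess over €323,400 is €330; credit = €550 − €330 = €220.
Difference: |€190 − €220| = €30.

€30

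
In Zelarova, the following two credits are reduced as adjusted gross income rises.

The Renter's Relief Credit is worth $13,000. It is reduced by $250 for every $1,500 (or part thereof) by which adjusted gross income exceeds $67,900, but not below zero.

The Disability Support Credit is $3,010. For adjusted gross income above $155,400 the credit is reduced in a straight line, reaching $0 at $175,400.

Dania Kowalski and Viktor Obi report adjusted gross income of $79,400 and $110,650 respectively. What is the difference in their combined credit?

$5,250

Dania ($79,400): Renter's Relief Credit: income exceeds $67,900 by $11,500, which is 8 full-or-partial $1,500 increments; reduction = 8 × $250 = $2,000, leaving $11,000. Disability Support Credit: $79,400 is at or below the $155,400 threshold, so the full $3,010 applies. total $11,000 + $3,010 = $14,010
Viktor ($110,650): Renter's Relief Credit: income exceeds $67,900 by $42,750, which is 29 full-or-partial $1,500 increments; reduction = 29 × $250 = $7,250, leaving $5,750. Disability Support Credit: $110,650 is at or below the $155,400 threshold, so the full $3,010 applies. total $5,750 + $3,010 = $8,760
Difference: |$14,010 − $8,760| = $5,250.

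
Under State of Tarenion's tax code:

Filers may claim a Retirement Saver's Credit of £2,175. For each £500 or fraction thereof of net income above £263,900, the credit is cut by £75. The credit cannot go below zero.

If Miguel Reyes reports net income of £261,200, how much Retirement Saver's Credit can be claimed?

Retirement Saver's Credit: £261,200 is at or below the £263,900 threshold, so the full £2,175 applies.

£2,175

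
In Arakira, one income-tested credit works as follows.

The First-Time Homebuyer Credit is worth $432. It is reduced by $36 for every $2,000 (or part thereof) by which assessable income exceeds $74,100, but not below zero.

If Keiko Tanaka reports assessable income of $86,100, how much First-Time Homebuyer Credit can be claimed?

$216

First-Time Homebuyer Credit: income exceeds $74,100 by $12,000, which is 6 full-or-partial $2,000 increments; reduction = 6 × $36 = $216, leaving $216.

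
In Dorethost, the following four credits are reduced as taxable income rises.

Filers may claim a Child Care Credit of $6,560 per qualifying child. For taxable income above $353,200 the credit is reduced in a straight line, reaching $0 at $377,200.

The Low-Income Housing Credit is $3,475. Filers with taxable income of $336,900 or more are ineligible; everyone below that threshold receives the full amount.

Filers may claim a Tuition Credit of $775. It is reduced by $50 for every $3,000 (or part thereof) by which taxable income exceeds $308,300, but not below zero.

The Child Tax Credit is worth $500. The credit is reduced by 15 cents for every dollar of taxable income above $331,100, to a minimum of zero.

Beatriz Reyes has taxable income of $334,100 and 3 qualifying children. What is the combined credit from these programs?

Child Care Credit: base = 3 × $6,560 = $19,680. $334,100 is at or below the $353,200 threshold, so the full $19,680 applies.
Low-Income Housing Credit: $334,100 is below the $336,900 cutoff, so the full $3,475 applies.
Tuition Credit: income exceeds $308,300 by $25,800, which is 9 full-or-partial $3,000 increments; reduction = 9 × $50 = $450, leaving $325.
Child Tax Credit: 15% of the $3,000 excess over $331,100 is $450; credit = $500 − $450 = $50.
Total: $19,680 + $3,475 + $325 + $50 = $23,530.

$23,530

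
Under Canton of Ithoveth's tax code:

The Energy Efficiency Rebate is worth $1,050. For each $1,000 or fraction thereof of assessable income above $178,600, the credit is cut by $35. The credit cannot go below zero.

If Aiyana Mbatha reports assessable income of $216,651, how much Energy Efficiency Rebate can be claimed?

Energy Efficiency Rebate: income exceeds $178,600 by $38,051 → 39 increments × $35 = $1,365 ≥ base, so the credit is $0.

$0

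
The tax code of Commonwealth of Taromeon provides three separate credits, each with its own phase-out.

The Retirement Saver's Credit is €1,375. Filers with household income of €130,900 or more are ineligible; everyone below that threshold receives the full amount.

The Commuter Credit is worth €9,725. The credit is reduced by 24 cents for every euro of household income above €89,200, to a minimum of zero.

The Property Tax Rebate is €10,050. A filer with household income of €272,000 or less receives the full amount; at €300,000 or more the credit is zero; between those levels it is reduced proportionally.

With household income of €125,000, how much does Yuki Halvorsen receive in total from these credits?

€12,558

Retirement Saver's Credit: €125,000 is below the €130,900 cutoff, so the full €1,375 applies.
Commuter Credit: 24% of the €35,800 excess over €89,200 is €8,592; credit = €9,725 − €8,592 = €1,133.
Property Tax Rebate: €125,000 is at or below the €272,000 threshold, so the full €10,050 applies.
Total: €1,375 + €1,133 + €10,050 = €12,558.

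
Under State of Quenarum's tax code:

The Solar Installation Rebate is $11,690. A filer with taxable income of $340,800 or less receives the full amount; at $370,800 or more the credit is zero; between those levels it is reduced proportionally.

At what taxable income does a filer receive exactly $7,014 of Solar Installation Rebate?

$352,800

$7,014 is 7,014/11,690 of the full $11,690, so 4,676/11,690 of the $30,000 range has been used: income = $340,800 + $30,000 × 4,676/11,690 = $352,800.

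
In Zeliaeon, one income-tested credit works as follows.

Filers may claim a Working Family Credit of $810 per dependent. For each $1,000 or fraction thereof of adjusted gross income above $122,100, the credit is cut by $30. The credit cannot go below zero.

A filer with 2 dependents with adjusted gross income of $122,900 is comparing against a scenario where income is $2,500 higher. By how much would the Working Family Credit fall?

$90

At $122,900 — base = 2 × $810 = $1,620. income exceeds $122,100 by $800, which is 1 full-or-partial $1,000 increment; reduction = 1 × $30 = $30, leaving $1,590.
At $125,400 — base = 2 × $810 = $1,620. income exceeds $122,100 by $3,300, which is 4 full-or-partial $1,000 increments; reduction = 4 × $30 = $120, leaving $1,500.
Lost: $1,590 − $1,500 = $90.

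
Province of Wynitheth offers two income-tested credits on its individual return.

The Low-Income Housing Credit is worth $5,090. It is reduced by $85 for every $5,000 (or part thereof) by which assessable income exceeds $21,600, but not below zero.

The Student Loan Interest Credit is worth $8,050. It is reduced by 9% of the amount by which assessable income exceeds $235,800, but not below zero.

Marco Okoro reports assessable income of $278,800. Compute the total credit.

Low-Income Housing Credit: income exceeds $21,600 by $257,200, which is 52 full-or-partial $5,000 increments; reduction = 52 × $85 = $4,420, leaving $670.
Student Loan Interest Credit: 9% of the $43,000 excess over $235,800 is $3,870; credit = $8,050 − $3,870 = $4,180.
Total: $670 + $4,180 = $4,850.

$4,850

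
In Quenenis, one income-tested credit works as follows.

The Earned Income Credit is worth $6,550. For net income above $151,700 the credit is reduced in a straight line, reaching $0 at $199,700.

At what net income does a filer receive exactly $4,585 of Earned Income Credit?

$4,585 is 4,585/6,550 of the full $6,550, so 1,965/6,550 of the $48,000 range has been used: income = $151,700 + $48,000 × 1,965/6,550 = $166,100.

$166,100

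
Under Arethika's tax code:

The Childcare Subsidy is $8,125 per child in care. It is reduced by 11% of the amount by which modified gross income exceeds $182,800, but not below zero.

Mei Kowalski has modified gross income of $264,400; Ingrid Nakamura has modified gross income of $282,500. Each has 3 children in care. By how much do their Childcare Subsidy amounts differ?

Mei ($264,400): Childcare Subsidy: base = 3 × $8,125 = $24,375. 11% of the $81,600 excess over $182,800 is $8,976; credit = $24,375 − $8,976 = $15,399.
Ingrid ($282,500): Childcare Subsidy: base = 3 × $8,125 = $24,375. 11% of the $99,700 excess over $182,800 is $10,967; credit = $24,375 − $10,967 = $13,408.
Difference: |$15,399 − $13,408| = $1,991.

$1,991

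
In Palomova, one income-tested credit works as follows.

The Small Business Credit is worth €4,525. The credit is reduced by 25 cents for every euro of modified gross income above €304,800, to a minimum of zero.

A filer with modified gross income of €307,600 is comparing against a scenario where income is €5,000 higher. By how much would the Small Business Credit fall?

At €307,600 — 25% of the €2,800 excess over €304,800 is €700; credit = €4,525 − €700 = €3,825.
At €312,600 — 25% of the €7,800 excess over €304,800 is €1,950; credit = €4,525 − €1,950 = €2,575.
Lost: €3,825 − €2,575 = €1,250.

€1,250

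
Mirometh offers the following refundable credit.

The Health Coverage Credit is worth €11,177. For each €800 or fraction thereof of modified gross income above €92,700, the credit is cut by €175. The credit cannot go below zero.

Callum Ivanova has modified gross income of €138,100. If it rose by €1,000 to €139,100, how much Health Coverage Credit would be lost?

At €138,100 — income exceeds €92,700 by €45,400, which is 57 full-or-partial €800 increments; reduction = 57 × €175 = €9,975, leaving €1,202.
At €139,100 — income exceeds €92,700 by €46,400, which is 58 full-or-partial €800 increments; reduction = 58 × €175 = €10,150, leaving €1,027.
Lost: €1,202 − €1,027 = €175.

€175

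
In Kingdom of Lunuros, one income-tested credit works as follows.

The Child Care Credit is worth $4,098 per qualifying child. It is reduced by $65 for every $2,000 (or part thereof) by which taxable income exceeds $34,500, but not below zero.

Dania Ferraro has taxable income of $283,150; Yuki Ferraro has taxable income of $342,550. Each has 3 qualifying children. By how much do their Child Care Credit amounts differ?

Dania ($283,150): Child Care Credit: base = 3 × $4,098 = $12,294. income exceeds $34,500 by $248,650, which is 125 full-or-partial $2,000 increments; reduction = 125 × $65 = $8,125, leaving $4,169.
Yuki ($342,550): Child Care Credit: base = 3 × $4,098 = $12,294. income exceeds $34,500 by $308,050, which is 155 full-or-partial $2,000 increments; reduction = 155 × $65 = $10,075, leaving $2,219.
Difference: |$4,169 − $2,219| = $1,950.

$1,950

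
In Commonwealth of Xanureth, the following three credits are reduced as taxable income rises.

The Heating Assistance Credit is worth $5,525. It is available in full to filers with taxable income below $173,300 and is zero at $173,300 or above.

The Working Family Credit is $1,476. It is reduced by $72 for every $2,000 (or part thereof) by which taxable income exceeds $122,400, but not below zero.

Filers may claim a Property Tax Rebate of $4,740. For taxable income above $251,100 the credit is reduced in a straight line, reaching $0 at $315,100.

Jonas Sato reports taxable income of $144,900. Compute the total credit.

Heating Assistance Credit: $144,900 is below the $173,300 cutoff, so the full $5,525 applies.
Working Family Credit: income exceeds $122,400 by $22,500, which is 12 full-or-partial $2,000 increments; reduction = 12 × $72 = $864, leaving $612.
Property Tax Rebate: $144,900 is at or below the $251,100 threshold, so the full $4,740 applies.
Total: $5,525 + $612 + $4,740 = $10,877.

$10,877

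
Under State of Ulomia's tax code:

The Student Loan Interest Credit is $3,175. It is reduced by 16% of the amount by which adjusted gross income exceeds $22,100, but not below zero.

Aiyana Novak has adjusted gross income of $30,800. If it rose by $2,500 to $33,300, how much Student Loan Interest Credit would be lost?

$400

At $30,800 — 16% of the $8,700 excess over $22,100 is $1,392; credit = $3,175 − $1,392 = $1,783.
At $33,300 — 16% of the $11,200 excess over $22,100 is $1,792; credit = $3,175 − $1,792 = $1,383.
Lost: $1,783 − $1,383 = $400.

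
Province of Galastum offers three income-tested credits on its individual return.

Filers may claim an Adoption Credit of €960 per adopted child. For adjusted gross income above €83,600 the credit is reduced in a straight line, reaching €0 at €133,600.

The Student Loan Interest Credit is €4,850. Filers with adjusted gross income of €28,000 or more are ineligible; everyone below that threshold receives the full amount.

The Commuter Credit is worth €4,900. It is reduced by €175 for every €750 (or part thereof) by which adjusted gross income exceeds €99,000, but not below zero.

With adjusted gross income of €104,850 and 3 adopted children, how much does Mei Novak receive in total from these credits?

Adoption Credit: base = 3 × €960 = €2,880. €104,850 is €21,250 into a €50,000 phase-out range, leaving 28,750/50,000 of the credit: €2,880 × 28,750/50,000 = €1,656.
Student Loan Interest Credit: €104,850 meets or exceeds the €28,000 cutoff, so the credit is €0.
Commuter Credit: income exceeds €99,000 by €5,850, which is 8 full-or-partial €750 increments; reduction = 8 × €175 = €1,400, leaving €3,500.
Total: €1,656 + €0 + €3,500 = €5,156.

€5,156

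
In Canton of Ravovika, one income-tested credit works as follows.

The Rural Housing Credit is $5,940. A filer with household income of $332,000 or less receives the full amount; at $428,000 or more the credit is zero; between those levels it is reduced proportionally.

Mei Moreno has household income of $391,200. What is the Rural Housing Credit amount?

$2,277

Rural Housing Credit: $391,200 is $59,200 into a $96,000 phase-out range, leaving 36,800/96,000 of the credit: $5,940 × 36,800/96,000 = $2,277.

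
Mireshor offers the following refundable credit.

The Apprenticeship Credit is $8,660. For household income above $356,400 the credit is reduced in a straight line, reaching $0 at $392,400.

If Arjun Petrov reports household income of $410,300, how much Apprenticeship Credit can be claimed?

Apprenticeship Credit: $410,300 is at or above $392,400, so the credit is $0.

$0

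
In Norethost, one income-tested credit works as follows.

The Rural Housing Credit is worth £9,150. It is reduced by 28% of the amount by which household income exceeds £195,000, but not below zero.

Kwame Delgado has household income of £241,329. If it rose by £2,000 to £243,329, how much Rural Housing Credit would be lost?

At £241,329 — 28% of the £46,329 excess over £195,000 is £12,972.12 ≥ base, so the credit is £0.
At £243,329 — 28% of the £48,329 excess over £195,000 is £13,532.12 ≥ base, so the credit is £0.
Lost: £0 − £0 = £0.

£0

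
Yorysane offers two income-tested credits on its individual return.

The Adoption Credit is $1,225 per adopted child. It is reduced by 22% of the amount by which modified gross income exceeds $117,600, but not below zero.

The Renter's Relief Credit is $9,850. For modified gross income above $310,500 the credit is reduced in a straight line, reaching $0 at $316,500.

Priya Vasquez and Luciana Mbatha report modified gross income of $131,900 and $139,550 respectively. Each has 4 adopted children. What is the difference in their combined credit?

$1,683

Priya ($131,900): Adoption Credit: base = 4 × $1,225 = $4,900. 22% of the $14,300 excess over $117,600 is $3,146; credit = $4,900 − $3,146 = $1,754. Renter's Relief Credit: $131,900 is at or below the $310,500 threshold, so the full $9,850 applies. total $1,754 + $9,850 = $11,604
Luciana ($139,550): Adoption Credit: base = 4 × $1,225 = $4,900. 22% of the $21,950 excess over $117,600 is $4,829; credit = $4,900 − $4,829 = $71. Renter's Relief Credit: $139,550 is at or below the $310,500 threshold, so the full $9,850 applies. total $71 + $9,850 = $9,921
Difference: |$11,604 − $9,921| = $1,683.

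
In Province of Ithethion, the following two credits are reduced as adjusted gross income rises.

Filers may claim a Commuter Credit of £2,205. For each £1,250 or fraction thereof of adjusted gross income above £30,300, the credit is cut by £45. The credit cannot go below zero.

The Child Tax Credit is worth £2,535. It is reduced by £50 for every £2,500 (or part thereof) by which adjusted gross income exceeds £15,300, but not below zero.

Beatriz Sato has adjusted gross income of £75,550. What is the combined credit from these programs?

Commuter Credit: income exceeds £30,300 by £45,250, which is 37 full-or-partial £1,250 increments; reduction = 37 × £45 = £1,665, leaving £540.
Child Tax Credit: income exceeds £15,300 by £60,250, which is 25 full-or-partial £2,500 increments; reduction = 25 × £50 = £1,250, leaving £1,285.
Total: £540 + £1,285 = £1,825.

£1,825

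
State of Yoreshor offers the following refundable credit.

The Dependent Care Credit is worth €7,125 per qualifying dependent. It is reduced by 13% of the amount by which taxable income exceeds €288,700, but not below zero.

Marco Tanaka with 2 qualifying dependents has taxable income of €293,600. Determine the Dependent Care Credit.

€13,613

Dependent Care Credit: base = 2 × €7,125 = €14,250. 13% of the €4,900 excess over €288,700 is €637; credit = €14,250 − €637 = €13,613.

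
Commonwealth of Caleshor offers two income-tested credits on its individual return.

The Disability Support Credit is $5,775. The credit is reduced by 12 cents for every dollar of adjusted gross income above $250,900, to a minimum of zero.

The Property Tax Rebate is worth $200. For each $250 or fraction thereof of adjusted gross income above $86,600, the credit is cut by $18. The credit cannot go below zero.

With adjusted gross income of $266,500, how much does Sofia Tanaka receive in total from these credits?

$3,903

Disability Support Credit: 12% of the $15,600 excess over $250,900 is $1,872; credit = $5,775 − $1,872 = $3,903.
Property Tax Rebate: income exceeds $86,600 by $179,900 → 720 increments × $18 = $12,960 ≥ base, so the credit is $0.
Total: $3,903 + $0 = $3,903.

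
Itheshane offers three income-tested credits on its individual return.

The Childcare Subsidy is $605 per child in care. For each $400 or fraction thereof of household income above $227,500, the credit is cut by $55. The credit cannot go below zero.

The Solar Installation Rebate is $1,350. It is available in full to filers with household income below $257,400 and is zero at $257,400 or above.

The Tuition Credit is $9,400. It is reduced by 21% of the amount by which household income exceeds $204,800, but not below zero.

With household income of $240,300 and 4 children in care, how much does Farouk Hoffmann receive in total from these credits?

$3,955

Childcare Subsidy: base = 4 × $605 = $2,420. income exceeds $227,500 by $12,800, which is 32 full-or-partial $400 increments; reduction = 32 × $55 = $1,760, leaving $660.
Solar Installation Rebate: $240,300 is below the $257,400 cutoff, so the full $1,350 applies.
Tuition Credit: 21% of the $35,500 excess over $204,800 is $7,455; credit = $9,400 − $7,455 = $1,945.
Total: $660 + $1,350 + $1,945 = $3,955.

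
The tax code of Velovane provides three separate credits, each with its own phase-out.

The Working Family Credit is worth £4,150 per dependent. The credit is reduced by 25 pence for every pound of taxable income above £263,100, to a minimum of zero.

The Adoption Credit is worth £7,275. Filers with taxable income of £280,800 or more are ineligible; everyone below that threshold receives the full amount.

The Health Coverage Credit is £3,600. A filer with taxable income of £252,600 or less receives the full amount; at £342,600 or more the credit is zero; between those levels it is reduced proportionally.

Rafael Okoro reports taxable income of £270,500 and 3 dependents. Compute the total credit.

£20,759

Working Family Credit: base = 3 × £4,150 = £12,450. 25% of the £7,400 excess over £263,100 is £1,850; credit = £12,450 − £1,850 = £10,600.
Adoption Credit: £270,500 is below the £280,800 cutoff, so the full £7,275 applies.
Health Coverage Credit: £270,500 is £17,900 into a £90,000 phase-out range, leaving 72,100/90,000 of the credit: £3,600 × 72,100/90,000 = £2,884.
Total: £10,600 + £7,275 + £2,884 = £20,759.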